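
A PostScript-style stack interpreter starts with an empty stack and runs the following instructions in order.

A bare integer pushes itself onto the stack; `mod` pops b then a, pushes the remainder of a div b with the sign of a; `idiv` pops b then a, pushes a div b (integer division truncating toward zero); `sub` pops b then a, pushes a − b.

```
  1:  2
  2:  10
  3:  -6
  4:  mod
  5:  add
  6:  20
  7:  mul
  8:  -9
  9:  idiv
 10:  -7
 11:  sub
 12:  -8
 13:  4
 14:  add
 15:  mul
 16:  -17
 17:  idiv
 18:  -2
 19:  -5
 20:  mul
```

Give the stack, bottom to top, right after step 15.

2     2
10    2 10
-6    2 10 -6
mod   2 4
add   6
20    6 20
mul   120
-9    120 -9
idiv  -13
-7    -13 -7
sub   -6
-8    -6 -8
4     -6 -8 4
add   -6 -4
mul   24

[24]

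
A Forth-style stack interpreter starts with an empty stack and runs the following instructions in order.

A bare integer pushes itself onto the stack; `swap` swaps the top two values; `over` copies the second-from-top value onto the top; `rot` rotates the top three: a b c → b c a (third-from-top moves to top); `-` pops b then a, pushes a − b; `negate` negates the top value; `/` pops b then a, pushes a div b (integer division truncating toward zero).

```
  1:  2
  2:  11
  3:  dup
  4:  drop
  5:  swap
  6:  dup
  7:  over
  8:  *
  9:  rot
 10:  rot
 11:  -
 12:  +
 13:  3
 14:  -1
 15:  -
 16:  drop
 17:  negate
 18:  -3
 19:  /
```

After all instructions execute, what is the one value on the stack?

2      -> [2]
11     -> [2, 11]
dup    -> [2, 11, 11]
drop   -> [2, 11]
swap   -> [11, 2]
dup    -> [11, 2, 2]
over   -> [11, 2, 2, 2]
*      -> [11, 2, 4]
rot    -> [2, 4, 11]
rot    -> [4, 11, 2]
-      -> [4, 9]
+      -> [13]
3      -> [13, 3]
-1     -> [13, 3, -1]
-      -> [13, 4]
drop   -> [13]
negate -> [-13]
-3     -> [-13, -3]
/      -> [4]

4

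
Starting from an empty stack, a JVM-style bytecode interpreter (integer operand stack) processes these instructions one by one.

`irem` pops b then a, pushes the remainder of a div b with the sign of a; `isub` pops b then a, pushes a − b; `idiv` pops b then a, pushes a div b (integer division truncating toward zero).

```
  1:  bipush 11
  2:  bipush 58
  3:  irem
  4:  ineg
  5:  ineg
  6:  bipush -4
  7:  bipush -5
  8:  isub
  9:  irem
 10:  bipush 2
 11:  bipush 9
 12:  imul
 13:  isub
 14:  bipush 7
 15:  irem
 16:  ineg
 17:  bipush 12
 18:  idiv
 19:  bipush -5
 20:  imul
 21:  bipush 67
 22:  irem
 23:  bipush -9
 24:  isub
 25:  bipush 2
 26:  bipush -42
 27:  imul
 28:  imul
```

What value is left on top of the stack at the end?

bipush 11   11
bipush 58   11 58
irem        11
ineg        -11
ineg        11
bipush -4   11 -4
bipush -5   11 -4 -5
isub        11 1
irem        0
bipush 2    0 2
bipush 9    0 2 9
imul        0 18
isub        -18
bipush 7    -18 7
irem        -4
ineg        4
bipush 12   4 12
idiv        0
bipush -5   0 -5
imul        0
bipush 67   0 67
irem        0
bipush -9   0 -9
isub        9
bipush 2    9 2
bipush -42  9 2 -42
imul        9 -84
imul        -756

-756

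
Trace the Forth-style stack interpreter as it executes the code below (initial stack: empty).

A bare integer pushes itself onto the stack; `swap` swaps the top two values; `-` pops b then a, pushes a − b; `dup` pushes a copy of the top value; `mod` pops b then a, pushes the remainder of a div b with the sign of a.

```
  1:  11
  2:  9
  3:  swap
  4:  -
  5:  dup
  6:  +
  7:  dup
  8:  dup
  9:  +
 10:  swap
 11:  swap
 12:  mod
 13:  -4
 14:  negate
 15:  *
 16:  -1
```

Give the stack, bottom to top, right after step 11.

[-4, -8]

11   : [11]
9    : [11, 9]
swap : [9, 11]
-    : [-2]
dup  : [-2, -2]
+    : [-4]
dup  : [-4, -4]
dup  : [-4, -4, -4]
+    : [-4, -8]
swap : [-8, -4]
swap : [-4, -8]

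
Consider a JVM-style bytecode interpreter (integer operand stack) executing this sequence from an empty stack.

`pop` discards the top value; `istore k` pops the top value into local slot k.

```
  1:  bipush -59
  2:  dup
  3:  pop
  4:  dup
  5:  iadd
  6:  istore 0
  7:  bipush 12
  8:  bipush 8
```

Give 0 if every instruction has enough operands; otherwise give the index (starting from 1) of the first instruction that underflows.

bipush -59 : -59
dup        : -59 -59
pop        : -59
dup        : -59 -59
iadd       : -118
istore 0   : (empty)
bipush 12  : 12
bipush 8   : 12 8

0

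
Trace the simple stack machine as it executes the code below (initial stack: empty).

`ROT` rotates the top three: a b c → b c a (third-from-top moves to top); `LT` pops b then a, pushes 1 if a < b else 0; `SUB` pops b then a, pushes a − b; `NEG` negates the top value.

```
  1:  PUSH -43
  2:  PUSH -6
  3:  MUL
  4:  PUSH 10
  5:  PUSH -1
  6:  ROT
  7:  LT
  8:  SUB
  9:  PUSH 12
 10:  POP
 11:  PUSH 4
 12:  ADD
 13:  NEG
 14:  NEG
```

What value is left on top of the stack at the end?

13

PUSH -43 → [-43]
PUSH -6  → [-43, -6]
MUL      → [258]
PUSH 10  → [258, 10]
PUSH -1  → [258, 10, -1]
ROT      → [10, -1, 258]
LT       → [10, 1]
SUB      → [9]
PUSH 12  → [9, 12]
POP      → [9]
PUSH 4   → [9, 4]
ADD      → [13]
NEG      → [-13]
NEG      → [13]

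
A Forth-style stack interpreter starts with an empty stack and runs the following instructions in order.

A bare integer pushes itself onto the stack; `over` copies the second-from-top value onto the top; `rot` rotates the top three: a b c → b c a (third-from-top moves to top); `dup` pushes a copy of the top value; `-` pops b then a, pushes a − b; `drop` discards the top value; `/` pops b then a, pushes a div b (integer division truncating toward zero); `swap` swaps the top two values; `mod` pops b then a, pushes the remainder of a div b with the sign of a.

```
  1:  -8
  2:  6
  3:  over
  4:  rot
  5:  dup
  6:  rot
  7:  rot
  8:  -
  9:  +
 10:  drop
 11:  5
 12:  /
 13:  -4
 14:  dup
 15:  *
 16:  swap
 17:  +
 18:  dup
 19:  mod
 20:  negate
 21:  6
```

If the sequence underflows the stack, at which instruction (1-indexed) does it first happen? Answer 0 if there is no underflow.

0

-8      [-8]
6       [-8, 6]
over    [-8, 6, -8]
rot     [6, -8, -8]
dup     [6, -8, -8, -8]
rot     [6, -8, -8, -8]
rot     [6, -8, -8, -8]
-       [6, -8, 0]
+       [6, -8]
drop    [6]
5       [6, 5]
/       [1]
-4      [1, -4]
dup     [1, -4, -4]
*       [1, 16]
swap    [16, 1]
+       [17]
dup     [17, 17]
mod     [0]
negate  [0]
6       [0, 6]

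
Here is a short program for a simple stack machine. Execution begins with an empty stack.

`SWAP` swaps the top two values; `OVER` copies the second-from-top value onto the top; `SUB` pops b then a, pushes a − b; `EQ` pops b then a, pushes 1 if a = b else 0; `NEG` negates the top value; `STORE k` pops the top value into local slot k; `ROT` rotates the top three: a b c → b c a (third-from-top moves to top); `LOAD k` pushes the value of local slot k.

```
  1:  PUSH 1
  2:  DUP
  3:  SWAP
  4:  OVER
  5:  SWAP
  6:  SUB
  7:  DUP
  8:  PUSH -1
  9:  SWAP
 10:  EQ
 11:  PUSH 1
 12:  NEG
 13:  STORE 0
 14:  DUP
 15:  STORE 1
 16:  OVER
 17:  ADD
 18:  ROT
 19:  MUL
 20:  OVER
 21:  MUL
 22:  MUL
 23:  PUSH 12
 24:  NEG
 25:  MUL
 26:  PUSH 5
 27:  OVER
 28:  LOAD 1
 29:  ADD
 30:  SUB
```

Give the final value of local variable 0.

-1

PUSH 1   [1]
DUP      [1, 1]
SWAP     [1, 1]
OVER     [1, 1, 1]
SWAP     [1, 1, 1]
SUB      [1, 0]
DUP      [1, 0, 0]
PUSH -1  [1, 0, 0, -1]
SWAP     [1, 0, -1, 0]
EQ       [1, 0, 0]
PUSH 1   [1, 0, 0, 1]
NEG      [1, 0, 0, -1]
STORE 0  [1, 0, 0]
DUP      [1, 0, 0, 0]
STORE 1  [1, 0, 0]
OVER     [1, 0, 0, 0]
ADD      [1, 0, 0]
ROT      [0, 0, 1]
MUL      [0, 0]
OVER     [0, 0, 0]
MUL      [0, 0]
MUL      [0]
PUSH 12  [0, 12]
NEG      [0, -12]
MUL      [0]
PUSH 5   [0, 5]
OVER     [0, 5, 0]
LOAD 1   [0, 5, 0, 0]
ADD      [0, 5, 0]
SUB      [0, 5]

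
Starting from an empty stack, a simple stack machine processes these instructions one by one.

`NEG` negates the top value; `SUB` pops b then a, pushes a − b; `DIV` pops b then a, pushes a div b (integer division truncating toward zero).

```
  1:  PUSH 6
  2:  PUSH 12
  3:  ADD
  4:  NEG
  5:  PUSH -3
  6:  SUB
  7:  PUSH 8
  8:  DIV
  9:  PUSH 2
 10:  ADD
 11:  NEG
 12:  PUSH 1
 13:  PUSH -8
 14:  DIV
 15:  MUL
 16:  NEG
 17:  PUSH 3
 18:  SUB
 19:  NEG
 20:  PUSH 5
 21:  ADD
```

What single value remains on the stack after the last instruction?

8

PUSH 6  -> 6
PUSH 12 -> 6 12
ADD     -> 18
NEG     -> -18
PUSH -3 -> -18 -3
SUB     -> -15
PUSH 8  -> -15 8
DIV     -> -1
PUSH 2  -> -1 2
ADD     -> 1
NEG     -> -1
PUSH 1  -> -1 1
PUSH -8 -> -1 1 -8
DIV     -> -1 0
MUL     -> 0
NEG     -> 0
PUSH 3  -> 0 3
SUB     -> -3
NEG     -> 3
PUSH 5  -> 3 5
ADD     -> 8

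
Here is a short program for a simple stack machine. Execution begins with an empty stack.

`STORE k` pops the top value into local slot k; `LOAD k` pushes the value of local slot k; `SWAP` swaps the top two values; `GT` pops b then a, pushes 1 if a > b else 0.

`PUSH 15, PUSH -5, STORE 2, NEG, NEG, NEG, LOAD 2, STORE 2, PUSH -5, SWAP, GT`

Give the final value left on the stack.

PUSH 15  15
PUSH -5  15 -5
STORE 2  15
NEG      -15
NEG      15
NEG      -15
LOAD 2   -15 -5
STORE 2  -15
PUSH -5  -15 -5
SWAP     -5 -15
GT       1

1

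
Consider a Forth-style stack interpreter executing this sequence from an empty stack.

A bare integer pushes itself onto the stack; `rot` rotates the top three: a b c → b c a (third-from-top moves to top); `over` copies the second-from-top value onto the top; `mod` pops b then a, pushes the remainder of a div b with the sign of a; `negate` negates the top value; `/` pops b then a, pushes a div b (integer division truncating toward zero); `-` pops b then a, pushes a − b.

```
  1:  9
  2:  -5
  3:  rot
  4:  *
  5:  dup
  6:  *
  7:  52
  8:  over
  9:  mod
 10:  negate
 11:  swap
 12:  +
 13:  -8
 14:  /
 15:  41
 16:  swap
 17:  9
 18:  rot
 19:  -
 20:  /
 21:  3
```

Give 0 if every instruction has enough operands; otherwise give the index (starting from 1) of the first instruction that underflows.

3

9  → 9
-5 → 9 -5
rot  — needs 3 operands, stack has 2 → underflow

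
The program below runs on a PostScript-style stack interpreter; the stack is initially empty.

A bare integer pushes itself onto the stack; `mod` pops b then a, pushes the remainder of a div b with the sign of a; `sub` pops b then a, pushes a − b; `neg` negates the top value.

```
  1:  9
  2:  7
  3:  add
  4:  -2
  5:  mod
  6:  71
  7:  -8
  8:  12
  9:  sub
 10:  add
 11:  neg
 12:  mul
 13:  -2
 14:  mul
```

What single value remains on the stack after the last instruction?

0

9   : [9]
7   : [9, 7]
add : [16]
-2  : [16, -2]
mod : [0]
71  : [0, 71]
-8  : [0, 71, -8]
12  : [0, 71, -8, 12]
sub : [0, 71, -20]
add : [0, 51]
neg : [0, -51]
mul : [0]
-2  : [0, -2]
mul : [0]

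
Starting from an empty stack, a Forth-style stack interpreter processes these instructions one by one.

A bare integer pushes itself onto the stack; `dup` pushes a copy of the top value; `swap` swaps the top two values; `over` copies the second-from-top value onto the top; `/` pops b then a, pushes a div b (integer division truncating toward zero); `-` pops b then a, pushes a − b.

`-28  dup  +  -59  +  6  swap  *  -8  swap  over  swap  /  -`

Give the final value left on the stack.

-28  → -28
dup  → -28 -28
+    → -56
-59  → -56 -59
+    → -115
6    → -115 6
swap → 6 -115
*    → -690
-8   → -690 -8
swap → -8 -690
over → -8 -690 -8
swap → -8 -8 -690
/    → -8 0
-    → -8

-8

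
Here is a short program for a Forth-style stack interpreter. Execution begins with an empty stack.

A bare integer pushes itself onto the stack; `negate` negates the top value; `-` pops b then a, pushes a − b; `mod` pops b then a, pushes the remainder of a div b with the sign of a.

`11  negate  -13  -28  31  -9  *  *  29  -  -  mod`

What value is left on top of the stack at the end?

-11

11     → [11]
negate → [-11]
-13    → [-11, -13]
-28    → [-11, -13, -28]
31     → [-11, -13, -28, 31]
-9     → [-11, -13, -28, 31, -9]
*      → [-11, -13, -28, -279]
*      → [-11, -13, 7812]
29     → [-11, -13, 7812, 29]
-      → [-11, -13, 7783]
-      → [-11, -7796]
mod    → [-11]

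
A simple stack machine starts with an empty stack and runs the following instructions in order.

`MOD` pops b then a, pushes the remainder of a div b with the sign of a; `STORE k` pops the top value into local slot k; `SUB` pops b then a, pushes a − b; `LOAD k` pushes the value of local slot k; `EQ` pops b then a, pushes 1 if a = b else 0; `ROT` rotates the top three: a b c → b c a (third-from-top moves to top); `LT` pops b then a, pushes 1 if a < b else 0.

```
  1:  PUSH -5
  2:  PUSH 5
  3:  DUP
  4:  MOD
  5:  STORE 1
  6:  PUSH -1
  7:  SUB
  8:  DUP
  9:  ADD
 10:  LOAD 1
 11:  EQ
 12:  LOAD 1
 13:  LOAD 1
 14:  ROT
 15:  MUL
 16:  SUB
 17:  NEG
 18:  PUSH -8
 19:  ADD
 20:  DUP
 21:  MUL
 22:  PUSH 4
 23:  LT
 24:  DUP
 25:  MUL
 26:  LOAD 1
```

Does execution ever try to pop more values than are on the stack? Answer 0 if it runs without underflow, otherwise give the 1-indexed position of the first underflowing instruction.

PUSH -5 -> -5
PUSH 5  -> -5 5
DUP     -> -5 5 5
MOD     -> -5 0
STORE 1 -> -5
PUSH -1 -> -5 -1
SUB     -> -4
DUP     -> -4 -4
ADD     -> -8
LOAD 1  -> -8 0
EQ      -> 0
LOAD 1  -> 0 0
LOAD 1  -> 0 0 0
ROT     -> 0 0 0
MUL     -> 0 0
SUB     -> 0
NEG     -> 0
PUSH -8 -> 0 -8
ADD     -> -8
DUP     -> -8 -8
MUL     -> 64
PUSH 4  -> 64 4
LT      -> 0
DUP     -> 0 0
MUL     -> 0
LOAD 1  -> 0 0

0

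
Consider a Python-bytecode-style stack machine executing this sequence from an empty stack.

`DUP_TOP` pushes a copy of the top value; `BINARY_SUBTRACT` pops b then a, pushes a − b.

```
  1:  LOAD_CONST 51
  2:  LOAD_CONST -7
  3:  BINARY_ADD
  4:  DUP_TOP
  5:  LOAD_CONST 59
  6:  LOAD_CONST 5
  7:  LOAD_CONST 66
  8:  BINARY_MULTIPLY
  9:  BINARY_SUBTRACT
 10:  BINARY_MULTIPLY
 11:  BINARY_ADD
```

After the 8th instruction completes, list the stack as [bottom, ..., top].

LOAD_CONST 51    [51]
LOAD_CONST -7    [51, -7]
BINARY_ADD       [44]
DUP_TOP          [44, 44]
LOAD_CONST 59    [44, 44, 59]
LOAD_CONST 5     [44, 44, 59, 5]
LOAD_CONST 66    [44, 44, 59, 5, 66]
BINARY_MULTIPLY  [44, 44, 59, 330]

[44, 44, 59, 330]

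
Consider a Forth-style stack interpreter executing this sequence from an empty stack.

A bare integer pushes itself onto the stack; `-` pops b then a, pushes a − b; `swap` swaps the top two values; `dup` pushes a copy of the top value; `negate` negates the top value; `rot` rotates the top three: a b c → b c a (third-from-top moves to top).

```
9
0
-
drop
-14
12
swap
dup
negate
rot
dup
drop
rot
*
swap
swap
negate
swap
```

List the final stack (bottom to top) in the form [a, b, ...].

9      → 9
0      → 9 0
-      → 9
drop   → (empty)
-14    → -14
12     → -14 12
swap   → 12 -14
dup    → 12 -14 -14
negate → 12 -14 14
rot    → -14 14 12
dup    → -14 14 12 12
drop   → -14 14 12
rot    → 14 12 -14
*      → 14 -168
swap   → -168 14
swap   → 14 -168
negate → 14 168
swap   → 168 14

[168, 14]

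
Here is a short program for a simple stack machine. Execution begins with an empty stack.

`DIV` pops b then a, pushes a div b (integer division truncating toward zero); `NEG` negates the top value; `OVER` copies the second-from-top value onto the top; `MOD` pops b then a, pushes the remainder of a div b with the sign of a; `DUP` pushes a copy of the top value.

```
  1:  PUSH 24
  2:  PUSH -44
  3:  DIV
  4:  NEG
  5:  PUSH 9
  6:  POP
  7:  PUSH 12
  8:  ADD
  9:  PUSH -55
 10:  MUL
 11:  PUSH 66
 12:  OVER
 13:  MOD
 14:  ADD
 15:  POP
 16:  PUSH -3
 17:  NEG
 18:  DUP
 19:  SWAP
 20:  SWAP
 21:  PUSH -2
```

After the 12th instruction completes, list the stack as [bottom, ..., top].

PUSH 24  : [24]
PUSH -44 : [24, -44]
DIV      : [0]
NEG      : [0]
PUSH 9   : [0, 9]
POP      : [0]
PUSH 12  : [0, 12]
ADD      : [12]
PUSH -55 : [12, -55]
MUL      : [-660]
PUSH 66  : [-660, 66]
OVER     : [-660, 66, -660]

[-660, 66, -660]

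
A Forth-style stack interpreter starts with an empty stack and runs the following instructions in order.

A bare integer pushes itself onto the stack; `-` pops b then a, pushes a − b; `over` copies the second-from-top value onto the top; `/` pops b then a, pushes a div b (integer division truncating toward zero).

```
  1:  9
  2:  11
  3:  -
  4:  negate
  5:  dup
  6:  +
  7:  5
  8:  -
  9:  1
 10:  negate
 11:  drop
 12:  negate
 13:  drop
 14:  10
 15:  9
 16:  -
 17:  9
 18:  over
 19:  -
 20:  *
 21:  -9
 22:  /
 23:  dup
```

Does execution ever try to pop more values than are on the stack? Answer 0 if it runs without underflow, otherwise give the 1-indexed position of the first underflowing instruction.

0

9      -> [9]
11     -> [9, 11]
-      -> [-2]
negate -> [2]
dup    -> [2, 2]
+      -> [4]
5      -> [4, 5]
-      -> [-1]
1      -> [-1, 1]
negate -> [-1, -1]
drop   -> [-1]
negate -> [1]
drop   -> []
10     -> [10]
9      -> [10, 9]
-      -> [1]
9      -> [1, 9]
over   -> [1, 9, 1]
-      -> [1, 8]
*      -> [8]
-9     -> [8, -9]
/      -> [0]
dup    -> [0, 0]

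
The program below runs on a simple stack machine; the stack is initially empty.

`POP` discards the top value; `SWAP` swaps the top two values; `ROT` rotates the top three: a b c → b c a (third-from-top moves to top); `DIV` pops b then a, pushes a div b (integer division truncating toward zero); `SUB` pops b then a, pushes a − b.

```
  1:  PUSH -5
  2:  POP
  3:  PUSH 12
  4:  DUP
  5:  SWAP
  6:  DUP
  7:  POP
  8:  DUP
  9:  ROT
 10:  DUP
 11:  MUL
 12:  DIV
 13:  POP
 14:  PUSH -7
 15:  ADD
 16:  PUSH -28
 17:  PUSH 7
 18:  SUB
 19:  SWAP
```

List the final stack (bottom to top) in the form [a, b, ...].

[-35, 5]

PUSH -5   [-5]
POP       []
PUSH 12   [12]
DUP       [12, 12]
SWAP      [12, 12]
DUP       [12, 12, 12]
POP       [12, 12]
DUP       [12, 12, 12]
ROT       [12, 12, 12]
DUP       [12, 12, 12, 12]
MUL       [12, 12, 144]
DIV       [12, 0]
POP       [12]
PUSH -7   [12, -7]
ADD       [5]
PUSH -28  [5, -28]
PUSH 7    [5, -28, 7]
SUB       [5, -35]
SWAP      [-35, 5]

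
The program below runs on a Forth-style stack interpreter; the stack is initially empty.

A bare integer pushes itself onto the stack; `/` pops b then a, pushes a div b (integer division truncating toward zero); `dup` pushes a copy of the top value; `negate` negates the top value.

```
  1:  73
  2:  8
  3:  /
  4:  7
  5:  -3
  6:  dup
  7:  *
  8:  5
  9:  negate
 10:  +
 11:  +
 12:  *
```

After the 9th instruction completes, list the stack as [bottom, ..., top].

[9, 7, 9, -5]

73     → 73
8      → 73 8
/      → 9
7      → 9 7
-3     → 9 7 -3
dup    → 9 7 -3 -3
*      → 9 7 9
5      → 9 7 9 5
negate → 9 7 9 -5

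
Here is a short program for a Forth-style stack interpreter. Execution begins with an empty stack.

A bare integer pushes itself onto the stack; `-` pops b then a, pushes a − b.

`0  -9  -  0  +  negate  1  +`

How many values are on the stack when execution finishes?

0      → [0]
-9     → [0, -9]
-      → [9]
0      → [9, 0]
+      → [9]
negate → [-9]
1      → [-9, 1]
+      → [-8]

1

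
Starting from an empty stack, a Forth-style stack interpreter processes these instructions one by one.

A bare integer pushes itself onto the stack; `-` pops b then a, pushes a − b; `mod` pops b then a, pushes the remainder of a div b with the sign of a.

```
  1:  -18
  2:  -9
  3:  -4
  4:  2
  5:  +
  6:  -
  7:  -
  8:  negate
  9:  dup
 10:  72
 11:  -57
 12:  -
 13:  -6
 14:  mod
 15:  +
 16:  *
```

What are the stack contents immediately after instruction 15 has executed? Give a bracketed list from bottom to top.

-18     [-18]
-9      [-18, -9]
-4      [-18, -9, -4]
2       [-18, -9, -4, 2]
+       [-18, -9, -2]
-       [-18, -7]
-       [-11]
negate  [11]
dup     [11, 11]
72      [11, 11, 72]
-57     [11, 11, 72, -57]
-       [11, 11, 129]
-6      [11, 11, 129, -6]
mod     [11, 11, 3]
+       [11, 14]

[11, 14]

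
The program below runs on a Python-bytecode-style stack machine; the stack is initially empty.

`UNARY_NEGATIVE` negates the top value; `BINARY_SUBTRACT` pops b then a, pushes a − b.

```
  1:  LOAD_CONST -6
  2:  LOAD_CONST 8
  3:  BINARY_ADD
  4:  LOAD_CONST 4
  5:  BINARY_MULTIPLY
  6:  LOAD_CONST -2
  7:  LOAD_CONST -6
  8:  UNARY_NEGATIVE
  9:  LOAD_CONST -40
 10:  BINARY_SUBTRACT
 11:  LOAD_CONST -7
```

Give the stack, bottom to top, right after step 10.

[8, -2, 46]

LOAD_CONST -6   : -6
LOAD_CONST 8    : -6 8
BINARY_ADD      : 2
LOAD_CONST 4    : 2 4
BINARY_MULTIPLY : 8
LOAD_CONST -2   : 8 -2
LOAD_CONST -6   : 8 -2 -6
UNARY_NEGATIVE  : 8 -2 6
LOAD_CONST -40  : 8 -2 6 -40
BINARY_SUBTRACT : 8 -2 46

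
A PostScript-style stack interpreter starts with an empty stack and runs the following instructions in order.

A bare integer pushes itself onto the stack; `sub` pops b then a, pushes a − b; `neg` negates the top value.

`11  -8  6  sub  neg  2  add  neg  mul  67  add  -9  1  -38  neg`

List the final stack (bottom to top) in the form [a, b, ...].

11  → 11
-8  → 11 -8
6   → 11 -8 6
sub → 11 -14
neg → 11 14
2   → 11 14 2
add → 11 16
neg → 11 -16
mul → -176
67  → -176 67
add → -109
-9  → -109 -9
1   → -109 -9 1
-38 → -109 -9 1 -38
neg → -109 -9 1 38

[-109, -9, 1, 38]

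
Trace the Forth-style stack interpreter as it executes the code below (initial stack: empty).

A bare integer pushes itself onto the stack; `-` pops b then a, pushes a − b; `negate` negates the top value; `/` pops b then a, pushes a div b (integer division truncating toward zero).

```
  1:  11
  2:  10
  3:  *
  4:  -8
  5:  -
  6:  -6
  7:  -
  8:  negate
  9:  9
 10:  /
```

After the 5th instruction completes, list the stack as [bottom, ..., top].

[118]

11 -> 11
10 -> 11 10
*  -> 110
-8 -> 110 -8
-  -> 118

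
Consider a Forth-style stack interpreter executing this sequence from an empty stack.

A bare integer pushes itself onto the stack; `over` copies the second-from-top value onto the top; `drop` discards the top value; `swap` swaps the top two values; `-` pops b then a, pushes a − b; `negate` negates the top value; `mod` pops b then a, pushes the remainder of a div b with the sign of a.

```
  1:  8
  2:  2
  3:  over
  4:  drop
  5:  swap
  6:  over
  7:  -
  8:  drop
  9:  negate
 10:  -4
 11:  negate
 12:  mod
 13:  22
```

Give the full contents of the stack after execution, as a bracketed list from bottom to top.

8      : 8
2      : 8 2
over   : 8 2 8
drop   : 8 2
swap   : 2 8
over   : 2 8 2
-      : 2 6
drop   : 2
negate : -2
-4     : -2 -4
negate : -2 4
mod    : -2
22     : -2 22

[-2, 22]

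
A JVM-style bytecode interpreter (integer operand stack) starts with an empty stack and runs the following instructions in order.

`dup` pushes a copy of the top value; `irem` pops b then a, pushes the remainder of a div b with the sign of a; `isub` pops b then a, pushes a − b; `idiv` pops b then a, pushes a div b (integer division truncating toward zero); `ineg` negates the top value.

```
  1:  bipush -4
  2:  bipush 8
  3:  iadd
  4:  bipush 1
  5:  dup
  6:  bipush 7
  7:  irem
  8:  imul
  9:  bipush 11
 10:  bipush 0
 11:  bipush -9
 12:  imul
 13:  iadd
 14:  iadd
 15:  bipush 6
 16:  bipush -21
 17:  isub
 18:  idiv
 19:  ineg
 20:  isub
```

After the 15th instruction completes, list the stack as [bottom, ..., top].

[4, 12, 6]

bipush -4  -4
bipush 8   -4 8
iadd       4
bipush 1   4 1
dup        4 1 1
bipush 7   4 1 1 7
irem       4 1 1
imul       4 1
bipush 11  4 1 11
bipush 0   4 1 11 0
bipush -9  4 1 11 0 -9
imul       4 1 11 0
iadd       4 1 11
iadd       4 12
bipush 6   4 12 6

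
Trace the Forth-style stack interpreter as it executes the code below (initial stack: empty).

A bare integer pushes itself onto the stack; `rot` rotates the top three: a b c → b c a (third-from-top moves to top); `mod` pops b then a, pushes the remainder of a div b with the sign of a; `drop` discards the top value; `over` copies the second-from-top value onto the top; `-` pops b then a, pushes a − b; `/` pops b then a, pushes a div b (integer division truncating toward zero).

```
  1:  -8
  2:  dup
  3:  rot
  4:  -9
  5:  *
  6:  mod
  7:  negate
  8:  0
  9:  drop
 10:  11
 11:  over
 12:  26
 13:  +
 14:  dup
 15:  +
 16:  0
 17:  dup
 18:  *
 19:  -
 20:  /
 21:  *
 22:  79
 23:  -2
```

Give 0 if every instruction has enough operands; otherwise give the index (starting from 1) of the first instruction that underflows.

3

-8   -8
dup  -8 -8
rot  — needs 3 operands, stack has 2 → underflow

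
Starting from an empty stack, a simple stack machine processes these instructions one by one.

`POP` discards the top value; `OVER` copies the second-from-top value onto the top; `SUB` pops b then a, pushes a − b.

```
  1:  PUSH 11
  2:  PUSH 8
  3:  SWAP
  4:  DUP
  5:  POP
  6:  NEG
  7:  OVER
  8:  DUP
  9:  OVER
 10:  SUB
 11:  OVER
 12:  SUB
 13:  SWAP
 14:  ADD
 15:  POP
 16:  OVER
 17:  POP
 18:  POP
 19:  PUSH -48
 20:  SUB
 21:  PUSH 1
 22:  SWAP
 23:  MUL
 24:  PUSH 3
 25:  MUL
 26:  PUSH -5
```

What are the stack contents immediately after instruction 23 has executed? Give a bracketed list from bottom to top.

PUSH 11  : 11
PUSH 8   : 11 8
SWAP     : 8 11
DUP      : 8 11 11
POP      : 8 11
NEG      : 8 -11
OVER     : 8 -11 8
DUP      : 8 -11 8 8
OVER     : 8 -11 8 8 8
SUB      : 8 -11 8 0
OVER     : 8 -11 8 0 8
SUB      : 8 -11 8 -8
SWAP     : 8 -11 -8 8
ADD      : 8 -11 0
POP      : 8 -11
OVER     : 8 -11 8
POP      : 8 -11
POP      : 8
PUSH -48 : 8 -48
SUB      : 56
PUSH 1   : 56 1
SWAP     : 1 56
MUL      : 56

[56]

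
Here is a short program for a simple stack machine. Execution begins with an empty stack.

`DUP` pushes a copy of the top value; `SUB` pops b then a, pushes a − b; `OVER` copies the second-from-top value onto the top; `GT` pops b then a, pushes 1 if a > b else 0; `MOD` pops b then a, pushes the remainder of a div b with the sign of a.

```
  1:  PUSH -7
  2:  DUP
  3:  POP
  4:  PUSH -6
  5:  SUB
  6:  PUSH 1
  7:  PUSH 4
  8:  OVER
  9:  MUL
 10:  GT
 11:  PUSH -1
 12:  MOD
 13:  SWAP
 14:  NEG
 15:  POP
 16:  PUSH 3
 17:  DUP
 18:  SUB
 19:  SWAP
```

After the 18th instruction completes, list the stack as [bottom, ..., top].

[0, 0]

PUSH -7 -> -7
DUP     -> -7 -7
POP     -> -7
PUSH -6 -> -7 -6
SUB     -> -1
PUSH 1  -> -1 1
PUSH 4  -> -1 1 4
OVER    -> -1 1 4 1
MUL     -> -1 1 4
GT      -> -1 0
PUSH -1 -> -1 0 -1
MOD     -> -1 0
SWAP    -> 0 -1
NEG     -> 0 1
POP     -> 0
PUSH 3  -> 0 3
DUP     -> 0 3 3
SUB     -> 0 0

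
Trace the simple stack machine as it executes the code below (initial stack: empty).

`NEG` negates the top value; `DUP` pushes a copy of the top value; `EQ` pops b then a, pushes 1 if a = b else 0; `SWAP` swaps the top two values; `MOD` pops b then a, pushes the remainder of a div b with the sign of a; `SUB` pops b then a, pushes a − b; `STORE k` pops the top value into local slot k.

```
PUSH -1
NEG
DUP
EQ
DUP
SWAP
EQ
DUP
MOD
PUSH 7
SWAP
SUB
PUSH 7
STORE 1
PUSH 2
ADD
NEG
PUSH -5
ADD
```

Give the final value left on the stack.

-14

PUSH -1 → -1
NEG     → 1
DUP     → 1 1
EQ      → 1
DUP     → 1 1
SWAP    → 1 1
EQ      → 1
DUP     → 1 1
MOD     → 0
PUSH 7  → 0 7
SWAP    → 7 0
SUB     → 7
PUSH 7  → 7 7
STORE 1 → 7
PUSH 2  → 7 2
ADD     → 9
NEG     → -9
PUSH -5 → -9 -5
ADD     → -14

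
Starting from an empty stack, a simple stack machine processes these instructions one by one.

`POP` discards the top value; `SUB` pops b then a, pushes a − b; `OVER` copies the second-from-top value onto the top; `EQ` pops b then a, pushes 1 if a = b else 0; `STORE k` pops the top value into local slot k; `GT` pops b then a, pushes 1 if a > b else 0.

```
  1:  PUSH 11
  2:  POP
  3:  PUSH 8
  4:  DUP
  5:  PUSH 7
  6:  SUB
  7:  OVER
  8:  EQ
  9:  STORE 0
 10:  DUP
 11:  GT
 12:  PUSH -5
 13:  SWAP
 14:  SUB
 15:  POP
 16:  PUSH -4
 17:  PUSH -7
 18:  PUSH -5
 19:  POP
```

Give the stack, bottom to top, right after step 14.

PUSH 11 -> 11
POP     -> (empty)
PUSH 8  -> 8
DUP     -> 8 8
PUSH 7  -> 8 8 7
SUB     -> 8 1
OVER    -> 8 1 8
EQ      -> 8 0
STORE 0 -> 8
DUP     -> 8 8
GT      -> 0
PUSH -5 -> 0 -5
SWAP    -> -5 0
SUB     -> -5

[-5]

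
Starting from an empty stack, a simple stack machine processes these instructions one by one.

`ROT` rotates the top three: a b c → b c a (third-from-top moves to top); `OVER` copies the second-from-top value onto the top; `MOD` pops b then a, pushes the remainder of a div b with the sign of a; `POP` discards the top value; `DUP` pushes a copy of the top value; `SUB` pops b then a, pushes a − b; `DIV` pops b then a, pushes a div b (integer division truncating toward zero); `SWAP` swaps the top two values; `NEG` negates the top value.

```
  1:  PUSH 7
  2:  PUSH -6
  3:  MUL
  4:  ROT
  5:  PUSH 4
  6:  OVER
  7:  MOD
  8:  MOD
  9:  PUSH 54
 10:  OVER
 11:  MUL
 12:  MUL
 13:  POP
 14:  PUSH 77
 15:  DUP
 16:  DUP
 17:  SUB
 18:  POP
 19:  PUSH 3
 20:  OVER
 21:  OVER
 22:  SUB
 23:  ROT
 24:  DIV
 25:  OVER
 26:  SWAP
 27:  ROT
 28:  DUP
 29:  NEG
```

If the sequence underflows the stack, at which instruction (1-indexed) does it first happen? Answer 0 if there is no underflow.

4

PUSH 7  → [7]
PUSH -6 → [7, -6]
MUL     → [-42]
ROT  — needs 3 operands, stack has 1 → underflow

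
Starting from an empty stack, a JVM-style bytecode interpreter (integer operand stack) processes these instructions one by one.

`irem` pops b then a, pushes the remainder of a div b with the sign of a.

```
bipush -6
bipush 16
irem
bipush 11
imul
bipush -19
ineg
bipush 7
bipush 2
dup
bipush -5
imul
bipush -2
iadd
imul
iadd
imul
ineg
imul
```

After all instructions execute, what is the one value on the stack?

-21318

bipush -6  -> [-6]
bipush 16  -> [-6, 16]
irem       -> [-6]
bipush 11  -> [-6, 11]
imul       -> [-66]
bipush -19 -> [-66, -19]
ineg       -> [-66, 19]
bipush 7   -> [-66, 19, 7]
bipush 2   -> [-66, 19, 7, 2]
dup        -> [-66, 19, 7, 2, 2]
bipush -5  -> [-66, 19, 7, 2, 2, -5]
imul       -> [-66, 19, 7, 2, -10]
bipush -2  -> [-66, 19, 7, 2, -10, -2]
iadd       -> [-66, 19, 7, 2, -12]
imul       -> [-66, 19, 7, -24]
iadd       -> [-66, 19, -17]
imul       -> [-66, -323]
ineg       -> [-66, 323]
imul       -> [-21318]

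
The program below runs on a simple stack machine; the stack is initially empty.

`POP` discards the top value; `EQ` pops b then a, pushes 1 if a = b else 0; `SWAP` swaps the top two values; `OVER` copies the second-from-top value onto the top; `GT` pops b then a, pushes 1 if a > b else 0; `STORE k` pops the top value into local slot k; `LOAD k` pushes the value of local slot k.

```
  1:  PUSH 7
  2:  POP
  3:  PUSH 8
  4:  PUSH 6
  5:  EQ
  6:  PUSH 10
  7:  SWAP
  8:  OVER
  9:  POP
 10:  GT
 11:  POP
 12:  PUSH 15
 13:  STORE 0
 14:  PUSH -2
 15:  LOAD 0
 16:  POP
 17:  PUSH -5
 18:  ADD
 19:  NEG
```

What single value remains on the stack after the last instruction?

PUSH 7  → [7]
POP     → []
PUSH 8  → [8]
PUSH 6  → [8, 6]
EQ      → [0]
PUSH 10 → [0, 10]
SWAP    → [10, 0]
OVER    → [10, 0, 10]
POP     → [10, 0]
GT      → [1]
POP     → []
PUSH 15 → [15]
STORE 0 → []
PUSH -2 → [-2]
LOAD 0  → [-2, 15]
POP     → [-2]
PUSH -5 → [-2, -5]
ADD     → [-7]
NEG     → [7]

7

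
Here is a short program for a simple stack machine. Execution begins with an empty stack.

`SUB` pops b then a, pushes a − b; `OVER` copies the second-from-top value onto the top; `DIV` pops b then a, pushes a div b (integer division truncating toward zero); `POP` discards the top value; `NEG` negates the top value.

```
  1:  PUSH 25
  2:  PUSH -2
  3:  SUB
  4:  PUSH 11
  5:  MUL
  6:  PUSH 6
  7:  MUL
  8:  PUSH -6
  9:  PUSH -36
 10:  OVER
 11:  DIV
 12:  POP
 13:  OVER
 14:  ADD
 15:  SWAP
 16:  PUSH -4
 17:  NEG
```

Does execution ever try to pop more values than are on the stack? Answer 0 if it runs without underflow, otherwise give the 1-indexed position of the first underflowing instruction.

0

PUSH 25  : 25
PUSH -2  : 25 -2
SUB      : 27
PUSH 11  : 27 11
MUL      : 297
PUSH 6   : 297 6
MUL      : 1782
PUSH -6  : 1782 -6
PUSH -36 : 1782 -6 -36
OVER     : 1782 -6 -36 -6
DIV      : 1782 -6 6
POP      : 1782 -6
OVER     : 1782 -6 1782
ADD      : 1782 1776
SWAP     : 1776 1782
PUSH -4  : 1776 1782 -4
NEG      : 1776 1782 4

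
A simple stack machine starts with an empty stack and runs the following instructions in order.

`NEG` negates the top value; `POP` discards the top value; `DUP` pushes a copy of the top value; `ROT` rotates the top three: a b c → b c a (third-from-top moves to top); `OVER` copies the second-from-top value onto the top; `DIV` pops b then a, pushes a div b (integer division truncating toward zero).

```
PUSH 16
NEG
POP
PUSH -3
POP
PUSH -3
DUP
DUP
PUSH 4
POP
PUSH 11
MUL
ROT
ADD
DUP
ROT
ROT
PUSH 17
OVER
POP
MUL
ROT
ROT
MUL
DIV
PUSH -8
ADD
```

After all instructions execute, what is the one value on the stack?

PUSH 16 -> 16
NEG     -> -16
POP     -> (empty)
PUSH -3 -> -3
POP     -> (empty)
PUSH -3 -> -3
DUP     -> -3 -3
DUP     -> -3 -3 -3
PUSH 4  -> -3 -3 -3 4
POP     -> -3 -3 -3
PUSH 11 -> -3 -3 -3 11
MUL     -> -3 -3 -33
ROT     -> -3 -33 -3
ADD     -> -3 -36
DUP     -> -3 -36 -36
ROT     -> -36 -36 -3
ROT     -> -36 -3 -36
PUSH 17 -> -36 -3 -36 17
OVER    -> -36 -3 -36 17 -36
POP     -> -36 -3 -36 17
MUL     -> -36 -3 -612
ROT     -> -3 -612 -36
ROT     -> -612 -36 -3
MUL     -> -612 108
DIV     -> -5
PUSH -8 -> -5 -8
ADD     -> -13

-13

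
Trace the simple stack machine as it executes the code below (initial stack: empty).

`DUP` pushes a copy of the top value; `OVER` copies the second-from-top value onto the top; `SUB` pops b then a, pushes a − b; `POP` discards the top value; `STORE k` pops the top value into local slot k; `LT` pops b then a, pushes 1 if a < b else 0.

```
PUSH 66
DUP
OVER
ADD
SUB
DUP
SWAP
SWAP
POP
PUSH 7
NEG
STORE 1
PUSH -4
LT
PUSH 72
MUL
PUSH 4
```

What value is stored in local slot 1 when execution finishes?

PUSH 66  [66]
DUP      [66, 66]
OVER     [66, 66, 66]
ADD      [66, 132]
SUB      [-66]
DUP      [-66, -66]
SWAP     [-66, -66]
SWAP     [-66, -66]
POP      [-66]
PUSH 7   [-66, 7]
NEG      [-66, -7]
STORE 1  [-66]
PUSH -4  [-66, -4]
LT       [1]
PUSH 72  [1, 72]
MUL      [72]
PUSH 4   [72, 4]

-7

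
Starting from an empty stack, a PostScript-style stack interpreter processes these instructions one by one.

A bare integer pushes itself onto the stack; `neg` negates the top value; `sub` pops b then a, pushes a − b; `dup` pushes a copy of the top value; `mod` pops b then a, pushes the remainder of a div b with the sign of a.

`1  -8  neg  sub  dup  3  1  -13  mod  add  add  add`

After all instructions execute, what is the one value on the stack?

1    1
-8   1 -8
neg  1 8
sub  -7
dup  -7 -7
3    -7 -7 3
1    -7 -7 3 1
-13  -7 -7 3 1 -13
mod  -7 -7 3 1
add  -7 -7 4
add  -7 -3
add  -10

-10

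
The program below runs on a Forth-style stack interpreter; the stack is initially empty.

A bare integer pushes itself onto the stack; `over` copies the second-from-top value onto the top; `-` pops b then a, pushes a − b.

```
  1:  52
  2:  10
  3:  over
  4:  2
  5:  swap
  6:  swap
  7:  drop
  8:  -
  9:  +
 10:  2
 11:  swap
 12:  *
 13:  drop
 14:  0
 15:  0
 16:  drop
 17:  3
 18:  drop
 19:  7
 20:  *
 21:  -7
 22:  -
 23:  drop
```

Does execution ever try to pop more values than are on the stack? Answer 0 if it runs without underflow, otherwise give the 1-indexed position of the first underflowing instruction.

0

52    [52]
10    [52, 10]
over  [52, 10, 52]
2     [52, 10, 52, 2]
swap  [52, 10, 2, 52]
swap  [52, 10, 52, 2]
drop  [52, 10, 52]
-     [52, -42]
+     [10]
2     [10, 2]
swap  [2, 10]
*     [20]
drop  []
0     [0]
0     [0, 0]
drop  [0]
3     [0, 3]
drop  [0]
7     [0, 7]
*     [0]
-7    [0, -7]
-     [7]
drop  []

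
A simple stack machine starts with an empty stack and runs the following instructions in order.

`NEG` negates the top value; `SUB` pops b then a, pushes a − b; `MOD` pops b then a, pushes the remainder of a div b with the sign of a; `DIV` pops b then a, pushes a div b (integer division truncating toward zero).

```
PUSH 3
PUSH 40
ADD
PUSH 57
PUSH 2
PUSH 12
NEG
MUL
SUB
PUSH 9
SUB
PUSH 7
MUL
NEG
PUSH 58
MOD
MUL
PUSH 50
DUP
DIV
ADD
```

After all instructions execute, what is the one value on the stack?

PUSH 3  -> [3]
PUSH 40 -> [3, 40]
ADD     -> [43]
PUSH 57 -> [43, 57]
PUSH 2  -> [43, 57, 2]
PUSH 12 -> [43, 57, 2, 12]
NEG     -> [43, 57, 2, -12]
MUL     -> [43, 57, -24]
SUB     -> [43, 81]
PUSH 9  -> [43, 81, 9]
SUB     -> [43, 72]
PUSH 7  -> [43, 72, 7]
MUL     -> [43, 504]
NEG     -> [43, -504]
PUSH 58 -> [43, -504, 58]
MOD     -> [43, -40]
MUL     -> [-1720]
PUSH 50 -> [-1720, 50]
DUP     -> [-1720, 50, 50]
DIV     -> [-1720, 1]
ADD     -> [-1719]

-1719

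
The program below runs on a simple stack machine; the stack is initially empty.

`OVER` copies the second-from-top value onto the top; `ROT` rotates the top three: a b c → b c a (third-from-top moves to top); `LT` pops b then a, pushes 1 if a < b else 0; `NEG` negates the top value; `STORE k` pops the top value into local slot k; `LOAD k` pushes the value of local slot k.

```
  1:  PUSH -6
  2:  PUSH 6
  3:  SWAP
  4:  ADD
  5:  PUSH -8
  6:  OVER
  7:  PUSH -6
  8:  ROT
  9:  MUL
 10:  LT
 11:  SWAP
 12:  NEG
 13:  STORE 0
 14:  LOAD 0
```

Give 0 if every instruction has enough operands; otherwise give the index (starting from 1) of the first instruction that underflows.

PUSH -6 → -6
PUSH 6  → -6 6
SWAP    → 6 -6
ADD     → 0
PUSH -8 → 0 -8
OVER    → 0 -8 0
PUSH -6 → 0 -8 0 -6
ROT     → 0 0 -6 -8
MUL     → 0 0 48
LT      → 0 1
SWAP    → 1 0
NEG     → 1 0
STORE 0 → 1
LOAD 0  → 1 0

0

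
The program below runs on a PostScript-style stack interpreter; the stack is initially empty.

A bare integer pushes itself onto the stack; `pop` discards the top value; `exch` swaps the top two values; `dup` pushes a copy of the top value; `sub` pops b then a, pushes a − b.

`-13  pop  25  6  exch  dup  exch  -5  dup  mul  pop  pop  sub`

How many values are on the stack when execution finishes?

1

-13  -> [-13]
pop  -> []
25   -> [25]
6    -> [25, 6]
exch -> [6, 25]
dup  -> [6, 25, 25]
exch -> [6, 25, 25]
-5   -> [6, 25, 25, -5]
dup  -> [6, 25, 25, -5, -5]
mul  -> [6, 25, 25, 25]
pop  -> [6, 25, 25]
pop  -> [6, 25]
sub  -> [-19]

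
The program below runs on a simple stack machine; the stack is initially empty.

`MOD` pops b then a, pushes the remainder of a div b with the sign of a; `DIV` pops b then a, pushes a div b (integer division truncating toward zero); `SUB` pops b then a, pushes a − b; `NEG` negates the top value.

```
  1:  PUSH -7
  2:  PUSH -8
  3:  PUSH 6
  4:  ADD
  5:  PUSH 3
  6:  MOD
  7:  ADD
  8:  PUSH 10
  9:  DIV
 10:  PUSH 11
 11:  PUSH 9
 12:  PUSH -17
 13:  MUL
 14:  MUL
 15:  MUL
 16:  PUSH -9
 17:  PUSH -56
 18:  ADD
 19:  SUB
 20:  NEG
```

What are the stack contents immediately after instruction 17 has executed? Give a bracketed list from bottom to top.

[0, -9, -56]

PUSH -7   [-7]
PUSH -8   [-7, -8]
PUSH 6    [-7, -8, 6]
ADD       [-7, -2]
PUSH 3    [-7, -2, 3]
MOD       [-7, -2]
ADD       [-9]
PUSH 10   [-9, 10]
DIV       [0]
PUSH 11   [0, 11]
PUSH 9    [0, 11, 9]
PUSH -17  [0, 11, 9, -17]
MUL       [0, 11, -153]
MUL       [0, -1683]
MUL       [0]
PUSH -9   [0, -9]
PUSH -56  [0, -9, -56]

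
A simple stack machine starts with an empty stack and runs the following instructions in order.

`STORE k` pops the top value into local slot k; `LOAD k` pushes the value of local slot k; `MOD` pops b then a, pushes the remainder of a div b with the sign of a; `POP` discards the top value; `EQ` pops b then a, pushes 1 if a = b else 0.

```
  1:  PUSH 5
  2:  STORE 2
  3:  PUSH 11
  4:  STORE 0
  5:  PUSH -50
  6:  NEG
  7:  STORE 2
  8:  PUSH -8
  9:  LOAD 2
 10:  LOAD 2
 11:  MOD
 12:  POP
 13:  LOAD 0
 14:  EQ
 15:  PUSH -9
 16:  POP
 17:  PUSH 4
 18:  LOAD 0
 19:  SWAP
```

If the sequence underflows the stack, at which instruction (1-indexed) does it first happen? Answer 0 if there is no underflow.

0

PUSH 5   : [5]
STORE 2  : []
PUSH 11  : [11]
STORE 0  : []
PUSH -50 : [-50]
NEG      : [50]
STORE 2  : []
PUSH -8  : [-8]
LOAD 2   : [-8, 50]
LOAD 2   : [-8, 50, 50]
MOD      : [-8, 0]
POP      : [-8]
LOAD 0   : [-8, 11]
EQ       : [0]
PUSH -9  : [0, -9]
POP      : [0]
PUSH 4   : [0, 4]
LOAD 0   : [0, 4, 11]
SWAP     : [0, 11, 4]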